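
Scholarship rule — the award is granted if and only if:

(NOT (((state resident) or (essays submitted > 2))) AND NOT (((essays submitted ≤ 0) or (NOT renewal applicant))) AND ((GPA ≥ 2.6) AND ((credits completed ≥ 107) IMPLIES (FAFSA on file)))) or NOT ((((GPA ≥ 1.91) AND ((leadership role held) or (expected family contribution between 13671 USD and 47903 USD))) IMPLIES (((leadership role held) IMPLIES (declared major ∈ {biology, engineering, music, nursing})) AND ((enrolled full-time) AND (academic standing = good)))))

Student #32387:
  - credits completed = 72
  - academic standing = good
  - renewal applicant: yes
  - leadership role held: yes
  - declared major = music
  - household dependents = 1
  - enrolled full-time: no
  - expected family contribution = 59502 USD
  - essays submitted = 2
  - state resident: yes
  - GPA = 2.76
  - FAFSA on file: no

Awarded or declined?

Awarded

Atomic conditions:
  state resident: yes → true
  essays submitted > 2: 2 > 2 is false
  essays submitted ≤ 0: 2 ≤ 0 is false
  NOT renewal applicant: yes → false
  GPA ≥ 2.6: 2.76 ≥ 2.6 is true
  credits completed ≥ 107: 72 ≥ 107 is false
  FAFSA on file: no → false
  GPA ≥ 1.91: 2.76 ≥ 1.91 is true
  leadership role held: yes → true
  expected family contribution between 13671 USD and 47903 USD: 59502 in [13671, 47903] is false
  declared major ∈ {biology, engineering, music, nursing}: music is in the set → true
  enrolled full-time: no → false
  academic standing = good: good == good is true
Combine:
[1.1.1] true OR false = true
[1.1] NOT true = false
[1.2.1] false OR false = false
[1.2] NOT false = true
[1.3.2] false → false (antecedent false ⇒ implication holds) = true
[1.3] true AND true = true
[1] false AND true AND true = false
[2.1.1.2] true OR false = true
[2.1.1] true AND true = true
[2.1.2.1] true → true = true
[2.1.2.2] false AND true = false
[2.1.2] true AND false = false
[2.1] true → false = false
[2] NOT false = true
[root] false OR true = true
Overall: true → awarded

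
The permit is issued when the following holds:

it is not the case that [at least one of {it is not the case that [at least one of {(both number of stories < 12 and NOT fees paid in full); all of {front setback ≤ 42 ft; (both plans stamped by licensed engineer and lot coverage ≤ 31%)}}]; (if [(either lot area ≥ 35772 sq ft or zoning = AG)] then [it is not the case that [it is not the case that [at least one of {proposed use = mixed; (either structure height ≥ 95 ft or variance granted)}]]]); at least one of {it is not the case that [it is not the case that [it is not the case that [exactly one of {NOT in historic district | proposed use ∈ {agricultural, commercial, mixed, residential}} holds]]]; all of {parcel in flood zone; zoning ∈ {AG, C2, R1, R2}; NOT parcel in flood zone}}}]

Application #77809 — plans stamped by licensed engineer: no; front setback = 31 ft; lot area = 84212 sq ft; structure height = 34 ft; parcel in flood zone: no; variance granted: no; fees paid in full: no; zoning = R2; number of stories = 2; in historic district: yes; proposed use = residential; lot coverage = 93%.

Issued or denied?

Issued

Atomic conditions:
  number of stories < 12: 2 < 12 is true
  NOT fees paid in full: no → true
  front setback ≤ 42 ft: 31 ≤ 42 is true
  plans stamped by licensed engineer: no → false
  lot coverage ≤ 31%: 93 ≤ 31 is false
  lot area ≥ 35772 sq ft: 84212 ≥ 35772 is true
  zoning = AG: R2 == AG is false
  proposed use = mixed: residential == mixed is false
  structure height ≥ 95 ft: 34 ≥ 95 is false
  variance granted: no → false
  NOT in historic district: yes → false
  proposed use ∈ {agricultural, commercial, mixed, residential}: residential is in the set → true
  parcel in flood zone: no → false
  zoning ∈ {AG, C2, R1, R2}: R2 is in the set → true
  NOT parcel in flood zone: no → true
Combine:
[1.1.1.1] true AND true = true
[1.1.1.2.2] false AND false = false
[1.1.1.2] true AND false = false
[1.1.1] true OR false = true
[1.1] NOT true = false
[1.2.1] true OR false = true
[1.2.2.1.1.2] false OR false = false
[1.2.2.1.1] false OR false = false
[1.2.2.1] NOT false = true
[1.2.2] NOT true = false
[1.2] true → false = false
[1.3.1.1.1.1] exactly-one(false, true) = true
[1.3.1.1.1] NOT true = false
[1.3.1.1] NOT false = true
[1.3.1] NOT true = false
[1.3.2] false AND true AND true = false
[1.3] false OR false = false
[1] false OR false OR false = false
[root] NOT false = true
Overall: true → issued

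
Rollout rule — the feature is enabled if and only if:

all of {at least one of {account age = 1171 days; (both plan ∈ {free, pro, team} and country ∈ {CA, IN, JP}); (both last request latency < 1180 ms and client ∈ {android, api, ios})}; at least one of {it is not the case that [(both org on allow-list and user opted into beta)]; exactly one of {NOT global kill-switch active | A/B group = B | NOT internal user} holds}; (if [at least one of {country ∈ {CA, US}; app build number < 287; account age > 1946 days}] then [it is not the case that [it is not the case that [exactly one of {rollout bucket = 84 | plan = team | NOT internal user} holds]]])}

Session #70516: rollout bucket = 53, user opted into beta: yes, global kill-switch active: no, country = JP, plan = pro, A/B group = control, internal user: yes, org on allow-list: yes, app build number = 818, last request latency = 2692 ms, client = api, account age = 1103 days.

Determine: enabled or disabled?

Enabled

Atomic conditions:
  account age = 1171 days: 1103 == 1171 is false
  plan ∈ {free, pro, team}: pro is in the set → true
  country ∈ {CA, IN, JP}: JP is in the set → true
  last request latency < 1180 ms: 2692 < 1180 is false
  client ∈ {android, api, ios}: api is in the set → true
  org on allow-list: yes → true
  user opted into beta: yes → true
  NOT global kill-switch active: no → true
  A/B group = B: control == B is false
  NOT internal user: yes → false
  country ∈ {CA, US}: JP is not in the set → false
  app build number < 287: 818 < 287 is false
  account age > 1946 days: 1103 > 1946 is false
  rollout bucket = 84: 53 == 84 is false
  plan = team: pro == team is false
Combine:
[1.2] true AND true = true
[1.3] false AND true = false
[1] false OR true OR false = true
[2.1.1] true AND true = true
[2.1] NOT true = false
[2.2] exactly-one(true, false, false) = true
[2] false OR true = true
[3.1] false OR false OR false = false
[3.2.1.1] exactly-one(false, false, false) = false
[3.2.1] NOT false = true
[3.2] NOT true = false
[3] false → false (antecedent false ⇒ implication holds) = true
[root] true AND true AND true = true
Overall: true → enabled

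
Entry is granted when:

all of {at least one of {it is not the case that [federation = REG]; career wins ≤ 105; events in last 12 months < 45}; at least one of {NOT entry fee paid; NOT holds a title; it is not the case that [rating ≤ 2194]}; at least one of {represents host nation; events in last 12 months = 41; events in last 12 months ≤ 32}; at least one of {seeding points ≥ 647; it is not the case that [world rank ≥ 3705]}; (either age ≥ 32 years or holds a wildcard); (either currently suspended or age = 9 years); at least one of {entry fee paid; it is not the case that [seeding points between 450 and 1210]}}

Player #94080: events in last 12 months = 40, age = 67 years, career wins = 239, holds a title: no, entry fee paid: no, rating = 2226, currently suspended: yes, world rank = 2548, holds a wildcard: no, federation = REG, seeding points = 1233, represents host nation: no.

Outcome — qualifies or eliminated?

Eliminated

Atomic conditions:
  federation = REG: REG == REG is true
  career wins ≤ 105: 239 ≤ 105 is false
  events in last 12 months < 45: 40 < 45 is true
  NOT entry fee paid: no → true
  NOT holds a title: no → true
  rating ≤ 2194: 2226 ≤ 2194 is false
  represents host nation: no → false
  events in last 12 months = 41: 40 == 41 is false
  events in last 12 months ≤ 32: 40 ≤ 32 is false
  seeding points ≥ 647: 1233 ≥ 647 is true
  world rank ≥ 3705: 2548 ≥ 3705 is false
  age ≥ 32 years: 67 ≥ 32 is true
  holds a wildcard: no → false
  currently suspended: yes → true
  age = 9 years: 67 == 9 is false
  entry fee paid: no → false
  seeding points between 450 and 1210: 1233 in [450, 1210] is false
Combine:
[1.1] NOT true = false
[1] false OR false OR true = true
[2.3] NOT false = true
[2] true OR true OR true = true
[3] false OR false OR false = false
[4.2] NOT false = true
[4] true OR true = true
[5] true OR false = true
[6] true OR false = true
[7.2] NOT false = true
[7] false OR true = true
[root] true AND true AND false AND true AND true AND true AND true = false
Overall: false → eliminated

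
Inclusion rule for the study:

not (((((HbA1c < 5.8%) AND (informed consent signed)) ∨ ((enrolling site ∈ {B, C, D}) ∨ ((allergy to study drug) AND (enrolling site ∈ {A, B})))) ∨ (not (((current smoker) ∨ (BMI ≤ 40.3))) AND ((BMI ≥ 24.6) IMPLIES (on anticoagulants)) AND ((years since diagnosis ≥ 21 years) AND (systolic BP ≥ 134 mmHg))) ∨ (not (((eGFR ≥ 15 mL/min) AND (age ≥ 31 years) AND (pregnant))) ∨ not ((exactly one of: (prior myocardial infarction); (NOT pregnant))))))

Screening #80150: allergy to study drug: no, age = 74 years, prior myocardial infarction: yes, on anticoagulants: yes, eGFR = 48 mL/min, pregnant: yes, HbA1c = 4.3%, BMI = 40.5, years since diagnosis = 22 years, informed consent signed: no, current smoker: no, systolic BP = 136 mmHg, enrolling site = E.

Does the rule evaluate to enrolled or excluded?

Atomic conditions:
  HbA1c < 5.8%: 4.3 < 5.8 is true
  informed consent signed: no → false
  enrolling site ∈ {B, C, D}: E is not in the set → false
  allergy to study drug: no → false
  enrolling site ∈ {A, B}: E is not in the set → false
  current smoker: no → false
  BMI ≤ 40.3: 40.5 ≤ 40.3 is false
  BMI ≥ 24.6: 40.5 ≥ 24.6 is true
  on anticoagulants: yes → true
  years since diagnosis ≥ 21 years: 22 ≥ 21 is true
  systolic BP ≥ 134 mmHg: 136 ≥ 134 is true
  eGFR ≥ 15 mL/min: 48 ≥ 15 is true
  age ≥ 31 years: 74 ≥ 31 is true
  pregnant: yes → true
  prior myocardial infarction: yes → true
  NOT pregnant: yes → false
Combine:
[1.1.1] true AND false = false
[1.1.2.2] false AND false = false
[1.1.2] false OR false = false
[1.1] false OR false = false
[1.2.1.1] false OR false = false
[1.2.1] NOT false = true
[1.2.2] true → true = true
[1.2.3] true AND true = true
[1.2] true AND true AND true = true
[1.3.1.1] true AND true AND true = true
[1.3.1] NOT true = false
[1.3.2.1] exactly-one(true, false) = true
[1.3.2] NOT true = false
[1.3] false OR false = false
[1] false OR true OR false = true
[root] NOT true = false
Overall: false → excluded

Excluded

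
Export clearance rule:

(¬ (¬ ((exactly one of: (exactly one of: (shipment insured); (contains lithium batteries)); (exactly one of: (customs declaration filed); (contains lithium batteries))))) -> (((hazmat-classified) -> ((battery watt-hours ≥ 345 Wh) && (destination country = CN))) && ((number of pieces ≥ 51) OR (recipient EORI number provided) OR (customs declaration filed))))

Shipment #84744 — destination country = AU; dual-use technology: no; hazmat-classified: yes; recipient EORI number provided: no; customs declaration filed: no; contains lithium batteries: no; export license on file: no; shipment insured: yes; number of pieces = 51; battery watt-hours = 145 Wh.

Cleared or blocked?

Blocked

Atomic conditions:
  shipment insured: yes → true
  contains lithium batteries: no → false
  customs declaration filed: no → false
  hazmat-classified: yes → true
  battery watt-hours ≥ 345 Wh: 145 ≥ 345 is false
  destination country = CN: AU == CN is false
  number of pieces ≥ 51: 51 ≥ 51 is true
  recipient EORI number provided: no → false
Combine:
[1.1.1.1] exactly-one(true, false) = true
[1.1.1.2] exactly-one(false, false) = false
[1.1.1] exactly-one(true, false) = true
[1.1] NOT true = false
[1] NOT false = true
[2.1.2] false AND false = false
[2.1] true → false = false
[2.2] true OR false OR false = true
[2] false AND true = false
[root] true → false = false
Overall: false → blocked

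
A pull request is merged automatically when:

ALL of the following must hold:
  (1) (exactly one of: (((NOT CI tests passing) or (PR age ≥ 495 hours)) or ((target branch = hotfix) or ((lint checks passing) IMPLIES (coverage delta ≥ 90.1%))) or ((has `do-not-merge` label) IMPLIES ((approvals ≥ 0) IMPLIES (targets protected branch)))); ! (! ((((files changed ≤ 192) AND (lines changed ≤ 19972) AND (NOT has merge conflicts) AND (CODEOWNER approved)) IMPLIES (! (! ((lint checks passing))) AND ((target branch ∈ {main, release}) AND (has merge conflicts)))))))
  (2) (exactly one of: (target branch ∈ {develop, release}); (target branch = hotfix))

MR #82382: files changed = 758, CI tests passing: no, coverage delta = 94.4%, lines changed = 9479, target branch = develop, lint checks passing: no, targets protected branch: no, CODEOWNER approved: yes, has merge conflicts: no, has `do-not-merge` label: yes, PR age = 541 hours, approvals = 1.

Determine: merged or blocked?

Blocked

Atomic conditions:
  NOT CI tests passing: no → true
  PR age ≥ 495 hours: 541 ≥ 495 is true
  target branch = hotfix: develop == hotfix is false
  lint checks passing: no → false
  coverage delta ≥ 90.1%: 94.4 ≥ 90.1 is true
  has `do-not-merge` label: yes → true
  approvals ≥ 0: 1 ≥ 0 is true
  targets protected branch: no → false
  files changed ≤ 192: 758 ≤ 192 is false
  lines changed ≤ 19972: 9479 ≤ 19972 is true
  NOT has merge conflicts: no → true
  CODEOWNER approved: yes → true
  target branch ∈ {main, release}: develop is not in the set → false
  has merge conflicts: no → false
  target branch ∈ {develop, release}: develop is in the set → true
Combine:
[1.1.1] true OR true = true
[1.1.2.2] false → true (antecedent false ⇒ implication holds) = true
[1.1.2] false OR true = true
[1.1.3.2] true → false = false
[1.1.3] true → false = false
[1.1] true OR true OR false = true
[1.2.1.1.1] false AND true AND true AND true = false
[1.2.1.1.2.1.1] NOT false = true
[1.2.1.1.2.1] NOT true = false
[1.2.1.1.2.2] false AND false = false
[1.2.1.1.2] false AND false = false
[1.2.1.1] false → false (antecedent false ⇒ implication holds) = true
[1.2.1] NOT true = false
[1.2] NOT false = true
[1] exactly-one(true, true) = false
[2] exactly-one(true, false) = true
[root] false AND true = false
Overall: false → blocked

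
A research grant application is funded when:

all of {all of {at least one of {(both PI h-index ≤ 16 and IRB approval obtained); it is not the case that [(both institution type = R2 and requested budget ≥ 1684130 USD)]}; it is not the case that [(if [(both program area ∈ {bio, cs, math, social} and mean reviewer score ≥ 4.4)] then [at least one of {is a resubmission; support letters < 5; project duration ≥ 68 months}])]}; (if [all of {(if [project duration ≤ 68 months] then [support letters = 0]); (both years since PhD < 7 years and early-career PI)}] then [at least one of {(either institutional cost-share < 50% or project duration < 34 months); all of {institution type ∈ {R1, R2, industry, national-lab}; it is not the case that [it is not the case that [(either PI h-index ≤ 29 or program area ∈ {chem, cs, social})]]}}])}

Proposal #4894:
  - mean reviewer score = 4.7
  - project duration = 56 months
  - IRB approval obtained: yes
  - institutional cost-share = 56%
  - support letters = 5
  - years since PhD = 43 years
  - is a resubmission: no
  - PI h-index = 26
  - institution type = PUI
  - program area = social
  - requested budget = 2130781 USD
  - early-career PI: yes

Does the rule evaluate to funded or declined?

Funded

Atomic conditions:
  PI h-index ≤ 16: 26 ≤ 16 is false
  IRB approval obtained: yes → true
  institution type = R2: PUI == R2 is false
  requested budget ≥ 1684130 USD: 2130781 ≥ 1684130 is true
  program area ∈ {bio, cs, math, social}: social is in the set → true
  mean reviewer score ≥ 4.4: 4.7 ≥ 4.4 is true
  is a resubmission: no → false
  support letters < 5: 5 < 5 is false
  project duration ≥ 68 months: 56 ≥ 68 is false
  project duration ≤ 68 months: 56 ≤ 68 is true
  support letters = 0: 5 == 0 is false
  years since PhD < 7 years: 43 < 7 is false
  early-career PI: yes → true
  institutional cost-share < 50%: 56 < 50 is false
  project duration < 34 months: 56 < 34 is false
  institution type ∈ {R1, R2, industry, national-lab}: PUI is not in the set → false
  PI h-index ≤ 29: 26 ≤ 29 is true
  program area ∈ {chem, cs, social}: social is in the set → true
Combine:
[1.1.1] false AND true = false
[1.1.2.1] false AND true = false
[1.1.2] NOT false = true
[1.1] false OR true = true
[1.2.1.1] true AND true = true
[1.2.1.2] false OR false OR false = false
[1.2.1] true → false = false
[1.2] NOT false = true
[1] true AND true = true
[2.1.1] true → false = false
[2.1.2] false AND true = false
[2.1] false AND false = false
[2.2.1] false OR false = false
[2.2.2.2.1.1] true OR true = true
[2.2.2.2.1] NOT true = false
[2.2.2.2] NOT false = true
[2.2.2] false AND true = false
[2.2] false OR false = false
[2] false → false (antecedent false ⇒ implication holds) = true
[root] true AND true = true
Overall: true → funded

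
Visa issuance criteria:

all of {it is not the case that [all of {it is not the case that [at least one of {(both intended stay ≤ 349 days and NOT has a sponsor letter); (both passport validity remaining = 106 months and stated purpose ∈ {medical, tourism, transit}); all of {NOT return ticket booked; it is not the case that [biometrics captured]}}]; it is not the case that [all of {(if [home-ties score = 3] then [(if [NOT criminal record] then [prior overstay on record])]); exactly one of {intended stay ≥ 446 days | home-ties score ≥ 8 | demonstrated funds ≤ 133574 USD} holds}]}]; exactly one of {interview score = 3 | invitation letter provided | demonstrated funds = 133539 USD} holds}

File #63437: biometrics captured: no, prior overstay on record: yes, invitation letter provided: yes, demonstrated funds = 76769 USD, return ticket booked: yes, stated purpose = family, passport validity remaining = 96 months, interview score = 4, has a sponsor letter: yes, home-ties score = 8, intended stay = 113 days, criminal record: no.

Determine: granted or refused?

Refused

Atomic conditions:
  intended stay ≤ 349 days: 113 ≤ 349 is true
  NOT has a sponsor letter: yes → false
  passport validity remaining = 106 months: 96 == 106 is false
  stated purpose ∈ {medical, tourism, transit}: family is not in the set → false
  NOT return ticket booked: yes → false
  biometrics captured: no → false
  home-ties score = 3: 8 == 3 is false
  NOT criminal record: no → true
  prior overstay on record: yes → true
  intended stay ≥ 446 days: 113 ≥ 446 is false
  home-ties score ≥ 8: 8 ≥ 8 is true
  demonstrated funds ≤ 133574 USD: 76769 ≤ 133574 is true
  interview score = 3: 4 == 3 is false
  invitation letter provided: yes → true
  demonstrated funds = 133539 USD: 76769 == 133539 is false
Combine:
[1.1.1.1.1] true AND false = false
[1.1.1.1.2] false AND false = false
[1.1.1.1.3.2] NOT false = true
[1.1.1.1.3] false AND true = false
[1.1.1.1] false OR false OR false = false
[1.1.1] NOT false = true
[1.1.2.1.1.2] true → true = true
[1.1.2.1.1] false → true (antecedent false ⇒ implication holds) = true
[1.1.2.1.2] exactly-one(false, true, true) = false
[1.1.2.1] true AND false = false
[1.1.2] NOT false = true
[1.1] true AND true = true
[1] NOT true = false
[2] exactly-one(false, true, false) = true
[root] false AND true = false
Overall: false → refused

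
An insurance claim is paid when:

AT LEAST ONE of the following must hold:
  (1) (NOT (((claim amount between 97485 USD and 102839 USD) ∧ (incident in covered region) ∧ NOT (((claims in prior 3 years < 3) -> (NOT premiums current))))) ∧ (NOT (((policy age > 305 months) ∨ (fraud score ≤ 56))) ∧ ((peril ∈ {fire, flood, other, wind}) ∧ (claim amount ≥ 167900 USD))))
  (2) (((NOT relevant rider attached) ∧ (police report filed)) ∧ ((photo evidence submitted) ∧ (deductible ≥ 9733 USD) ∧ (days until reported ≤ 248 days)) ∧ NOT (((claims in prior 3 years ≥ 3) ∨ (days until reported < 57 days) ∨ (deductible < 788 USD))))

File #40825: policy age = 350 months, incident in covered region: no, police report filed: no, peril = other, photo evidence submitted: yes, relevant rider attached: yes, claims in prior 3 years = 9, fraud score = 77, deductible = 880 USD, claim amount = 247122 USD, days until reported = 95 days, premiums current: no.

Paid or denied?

Atomic conditions:
  claim amount between 97485 USD and 102839 USD: 247122 in [97485, 102839] is false
  incident in covered region: no → false
  claims in prior 3 years < 3: 9 < 3 is false
  NOT premiums current: no → true
  policy age > 305 months: 350 > 305 is true
  fraud score ≤ 56: 77 ≤ 56 is false
  peril ∈ {fire, flood, other, wind}: other is in the set → true
  claim amount ≥ 167900 USD: 247122 ≥ 167900 is true
  NOT relevant rider attached: yes → false
  police report filed: no → false
  photo evidence submitted: yes → true
  deductible ≥ 9733 USD: 880 ≥ 9733 is false
  days until reported ≤ 248 days: 95 ≤ 248 is true
  claims in prior 3 years ≥ 3: 9 ≥ 3 is true
  days until reported < 57 days: 95 < 57 is false
  deductible < 788 USD: 880 < 788 is false
Combine:
[1.1.1.3.1] false → true (antecedent false ⇒ implication holds) = true
[1.1.1.3] NOT true = false
[1.1.1] false AND false AND false = false
[1.1] NOT false = true
[1.2.1.1] true OR false = true
[1.2.1] NOT true = false
[1.2.2] true AND true = true
[1.2] false AND true = false
[1] true AND false = false
[2.1] false AND false = false
[2.2] true AND false AND true = false
[2.3.1] true OR false OR false = true
[2.3] NOT true = false
[2] false AND false AND false = false
[root] false OR false = false
Overall: false → denied

Denied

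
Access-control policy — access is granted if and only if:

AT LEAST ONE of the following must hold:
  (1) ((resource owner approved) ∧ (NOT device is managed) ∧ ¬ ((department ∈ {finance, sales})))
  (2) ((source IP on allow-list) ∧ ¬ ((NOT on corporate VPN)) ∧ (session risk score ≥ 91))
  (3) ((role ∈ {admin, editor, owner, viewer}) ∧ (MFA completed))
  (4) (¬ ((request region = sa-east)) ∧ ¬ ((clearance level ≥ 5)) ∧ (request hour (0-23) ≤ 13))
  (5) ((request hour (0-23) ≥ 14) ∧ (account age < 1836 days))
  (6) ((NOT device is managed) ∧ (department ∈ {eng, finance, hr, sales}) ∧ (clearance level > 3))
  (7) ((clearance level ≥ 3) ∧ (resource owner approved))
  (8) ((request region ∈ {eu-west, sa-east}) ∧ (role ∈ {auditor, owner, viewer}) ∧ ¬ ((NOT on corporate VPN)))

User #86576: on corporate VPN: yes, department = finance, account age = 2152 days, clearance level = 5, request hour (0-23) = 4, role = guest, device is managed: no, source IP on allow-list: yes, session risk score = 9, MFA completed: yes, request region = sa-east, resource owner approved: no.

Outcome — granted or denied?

Granted

Atomic conditions:
  resource owner approved: no → false
  NOT device is managed: no → true
  department ∈ {finance, sales}: finance is in the set → true
  source IP on allow-list: yes → true
  NOT on corporate VPN: yes → false
  session risk score ≥ 91: 9 ≥ 91 is false
  role ∈ {admin, editor, owner, viewer}: guest is not in the set → false
  MFA completed: yes → true
  request region = sa-east: sa-east == sa-east is true
  clearance level ≥ 5: 5 ≥ 5 is true
  request hour (0-23) ≤ 13: 4 ≤ 13 is true
  request hour (0-23) ≥ 14: 4 ≥ 14 is false
  account age < 1836 days: 2152 < 1836 is false
  department ∈ {eng, finance, hr, sales}: finance is in the set → true
  clearance level > 3: 5 > 3 is true
  clearance level ≥ 3: 5 ≥ 3 is true
  request region ∈ {eu-west, sa-east}: sa-east is in the set → true
  role ∈ {auditor, owner, viewer}: guest is not in the set → false
Combine:
[1.3] NOT true = false
[1] false AND true AND false = false
[2.2] NOT false = true
[2] true AND true AND false = false
[3] false AND true = false
[4.1] NOT true = false
[4.2] NOT true = false
[4] false AND false AND true = false
[5] false AND false = false
[6] true AND true AND true = true
[7] true AND false = false
[8.3] NOT false = true
[8] true AND false AND true = false
[root] false OR false OR false OR false OR false OR true OR false OR false = true
Overall: true → granted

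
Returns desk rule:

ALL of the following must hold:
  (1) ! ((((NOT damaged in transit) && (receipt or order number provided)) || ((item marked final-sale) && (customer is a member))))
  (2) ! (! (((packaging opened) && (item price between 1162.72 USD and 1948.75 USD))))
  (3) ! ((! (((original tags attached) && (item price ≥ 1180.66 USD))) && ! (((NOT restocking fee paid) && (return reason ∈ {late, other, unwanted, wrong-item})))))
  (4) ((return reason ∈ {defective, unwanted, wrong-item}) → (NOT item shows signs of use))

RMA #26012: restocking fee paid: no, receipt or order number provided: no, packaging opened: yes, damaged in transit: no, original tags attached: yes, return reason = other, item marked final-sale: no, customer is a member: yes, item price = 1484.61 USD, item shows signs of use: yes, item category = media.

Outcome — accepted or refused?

Accepted

Atomic conditions:
  NOT damaged in transit: no → true
  receipt or order number provided: no → false
  item marked final-sale: no → false
  customer is a member: yes → true
  packaging opened: yes → true
  item price between 1162.72 USD and 1948.75 USD: 1484.61 in [1162.72, 1948.75] is true
  original tags attached: yes → true
  item price ≥ 1180.66 USD: 1484.61 ≥ 1180.66 is true
  NOT restocking fee paid: no → true
  return reason ∈ {late, other, unwanted, wrong-item}: other is in the set → true
  return reason ∈ {defective, unwanted, wrong-item}: other is not in the set → false
  NOT item shows signs of use: yes → false
Combine:
[1.1.1] true AND false = false
[1.1.2] false AND true = false
[1.1] false OR false = false
[1] NOT false = true
[2.1.1] true AND true = true
[2.1] NOT true = false
[2] NOT false = true
[3.1.1.1] true AND true = true
[3.1.1] NOT true = false
[3.1.2.1] true AND true = true
[3.1.2] NOT true = false
[3.1] false AND false = false
[3] NOT false = true
[4] false → false (antecedent false ⇒ implication holds) = true
[root] true AND true AND true AND true = true
Overall: true → accepted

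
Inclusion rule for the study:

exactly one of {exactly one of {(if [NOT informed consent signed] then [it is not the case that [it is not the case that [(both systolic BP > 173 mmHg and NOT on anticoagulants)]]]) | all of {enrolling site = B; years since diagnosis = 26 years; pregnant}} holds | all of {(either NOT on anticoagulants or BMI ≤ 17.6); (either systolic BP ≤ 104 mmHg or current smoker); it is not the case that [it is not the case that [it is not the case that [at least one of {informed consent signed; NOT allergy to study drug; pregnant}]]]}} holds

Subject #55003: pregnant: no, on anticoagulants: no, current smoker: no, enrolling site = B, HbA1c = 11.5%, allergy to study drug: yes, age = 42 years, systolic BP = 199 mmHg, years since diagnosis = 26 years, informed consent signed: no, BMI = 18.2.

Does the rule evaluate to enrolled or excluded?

Atomic conditions:
  NOT informed consent signed: no → true
  systolic BP > 173 mmHg: 199 > 173 is true
  NOT on anticoagulants: no → true
  enrolling site = B: B == B is true
  years since diagnosis = 26 years: 26 == 26 is true
  pregnant: no → false
  BMI ≤ 17.6: 18.2 ≤ 17.6 is false
  systolic BP ≤ 104 mmHg: 199 ≤ 104 is false
  current smoker: no → false
  informed consent signed: no → false
  NOT allergy to study drug: yes → false
Combine:
[1.1.2.1.1] true AND true = true
[1.1.2.1] NOT true = false
[1.1.2] NOT false = true
[1.1] true → true = true
[1.2] true AND true AND false = false
[1] exactly-one(true, false) = true
[2.1] true OR false = true
[2.2] false OR false = false
[2.3.1.1.1] false OR false OR false = false
[2.3.1.1] NOT false = true
[2.3.1] NOT true = false
[2.3] NOT false = true
[2] true AND false AND true = false
[root] exactly-one(true, false) = true
Overall: true → enrolled

Enrolled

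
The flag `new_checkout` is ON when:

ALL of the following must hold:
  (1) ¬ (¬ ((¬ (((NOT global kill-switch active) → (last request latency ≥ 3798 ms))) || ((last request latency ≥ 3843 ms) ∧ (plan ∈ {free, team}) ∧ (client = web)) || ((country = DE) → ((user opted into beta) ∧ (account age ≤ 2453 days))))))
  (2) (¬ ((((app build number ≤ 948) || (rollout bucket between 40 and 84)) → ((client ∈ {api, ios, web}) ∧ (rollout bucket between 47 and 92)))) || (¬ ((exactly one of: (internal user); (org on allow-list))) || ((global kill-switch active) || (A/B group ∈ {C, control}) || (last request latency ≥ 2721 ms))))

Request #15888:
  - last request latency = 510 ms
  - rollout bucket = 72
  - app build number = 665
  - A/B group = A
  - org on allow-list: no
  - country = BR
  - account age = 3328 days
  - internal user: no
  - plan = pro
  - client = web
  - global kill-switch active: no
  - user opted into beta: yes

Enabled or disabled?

Enabled

Atomic conditions:
  NOT global kill-switch active: no → true
  last request latency ≥ 3798 ms: 510 ≥ 3798 is false
  last request latency ≥ 3843 ms: 510 ≥ 3843 is false
  plan ∈ {free, team}: pro is not in the set → false
  client = web: web == web is true
  country = DE: BR == DE is false
  user opted into beta: yes → true
  account age ≤ 2453 days: 3328 ≤ 2453 is false
  app build number ≤ 948: 665 ≤ 948 is true
  rollout bucket between 40 and 84: 72 in [40, 84] is true
  client ∈ {api, ios, web}: web is in the set → true
  rollout bucket between 47 and 92: 72 in [47, 92] is true
  internal user: no → false
  org on allow-list: no → false
  global kill-switch active: no → false
  A/B group ∈ {C, control}: A is not in the set → false
  last request latency ≥ 2721 ms: 510 ≥ 2721 is false
Combine:
[1.1.1.1.1] true → false = false
[1.1.1.1] NOT false = true
[1.1.1.2] false AND false AND true = false
[1.1.1.3.2] true AND false = false
[1.1.1.3] false → false (antecedent false ⇒ implication holds) = true
[1.1.1] true OR false OR true = true
[1.1] NOT true = false
[1] NOT false = true
[2.1.1.1] true OR true = true
[2.1.1.2] true AND true = true
[2.1.1] true → true = true
[2.1] NOT true = false
[2.2.1.1] exactly-one(false, false) = false
[2.2.1] NOT false = true
[2.2.2] false OR false OR false = false
[2.2] true OR false = true
[2] false OR true = true
[root] true AND true = true
Overall: true → enabled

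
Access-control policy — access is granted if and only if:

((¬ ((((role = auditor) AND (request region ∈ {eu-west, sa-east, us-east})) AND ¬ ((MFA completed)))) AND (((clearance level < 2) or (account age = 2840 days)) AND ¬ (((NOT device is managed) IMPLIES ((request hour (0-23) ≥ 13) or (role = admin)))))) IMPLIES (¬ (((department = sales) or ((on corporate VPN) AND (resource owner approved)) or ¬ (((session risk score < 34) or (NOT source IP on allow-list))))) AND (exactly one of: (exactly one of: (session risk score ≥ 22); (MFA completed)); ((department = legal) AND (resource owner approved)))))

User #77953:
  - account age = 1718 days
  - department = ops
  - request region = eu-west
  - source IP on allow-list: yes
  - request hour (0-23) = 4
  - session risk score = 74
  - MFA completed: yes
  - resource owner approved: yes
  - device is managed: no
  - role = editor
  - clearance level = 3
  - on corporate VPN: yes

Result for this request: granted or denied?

Granted

Atomic conditions:
  role = auditor: editor == auditor is false
  request region ∈ {eu-west, sa-east, us-east}: eu-west is in the set → true
  MFA completed: yes → true
  clearance level < 2: 3 < 2 is false
  account age = 2840 days: 1718 == 2840 is false
  NOT device is managed: no → true
  request hour (0-23) ≥ 13: 4 ≥ 13 is false
  role = admin: editor == admin is false
  department = sales: ops == sales is false
  on corporate VPN: yes → true
  resource owner approved: yes → true
  session risk score < 34: 74 < 34 is false
  NOT source IP on allow-list: yes → false
  session risk score ≥ 22: 74 ≥ 22 is true
  department = legal: ops == legal is false
Combine:
[1.1.1.1] false AND true = false
[1.1.1.2] NOT true = false
[1.1.1] false AND false = false
[1.1] NOT false = true
[1.2.1] false OR false = false
[1.2.2.1.2] false OR false = false
[1.2.2.1] true → false = false
[1.2.2] NOT false = true
[1.2] false AND true = false
[1] true AND false = false
[2.1.1.2] true AND true = true
[2.1.1.3.1] false OR false = false
[2.1.1.3] NOT false = true
[2.1.1] false OR true OR true = true
[2.1] NOT true = false
[2.2.1] exactly-one(true, true) = false
[2.2.2] false AND true = false
[2.2] exactly-one(false, false) = false
[2] false AND false = false
[root] false → false (antecedent false ⇒ implication holds) = true
Overall: true → granted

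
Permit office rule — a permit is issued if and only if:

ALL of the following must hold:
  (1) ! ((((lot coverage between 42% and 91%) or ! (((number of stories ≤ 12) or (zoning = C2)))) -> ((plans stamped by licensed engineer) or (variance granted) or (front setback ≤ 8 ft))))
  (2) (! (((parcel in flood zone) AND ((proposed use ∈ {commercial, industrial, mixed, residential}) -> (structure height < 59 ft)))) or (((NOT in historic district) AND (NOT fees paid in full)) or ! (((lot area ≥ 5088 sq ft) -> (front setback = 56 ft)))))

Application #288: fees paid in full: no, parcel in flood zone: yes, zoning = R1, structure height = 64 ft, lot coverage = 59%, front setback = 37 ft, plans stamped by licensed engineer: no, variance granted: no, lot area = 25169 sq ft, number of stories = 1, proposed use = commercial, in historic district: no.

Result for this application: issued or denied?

Issued

Atomic conditions:
  lot coverage between 42% and 91%: 59 in [42, 91] is true
  number of stories ≤ 12: 1 ≤ 12 is true
  zoning = C2: R1 == C2 is false
  plans stamped by licensed engineer: no → false
  variance granted: no → false
  front setback ≤ 8 ft: 37 ≤ 8 is false
  parcel in flood zone: yes → true
  proposed use ∈ {commercial, industrial, mixed, residential}: commercial is in the set → true
  structure height < 59 ft: 64 < 59 is false
  NOT in historic district: no → true
  NOT fees paid in full: no → true
  lot area ≥ 5088 sq ft: 25169 ≥ 5088 is true
  front setback = 56 ft: 37 == 56 is false
Combine:
[1.1.1.2.1] true OR false = true
[1.1.1.2] NOT true = false
[1.1.1] true OR false = true
[1.1.2] false OR false OR false = false
[1.1] true → false = false
[1] NOT false = true
[2.1.1.2] true → false = false
[2.1.1] true AND false = false
[2.1] NOT false = true
[2.2.1] true AND true = true
[2.2.2.1] true → false = false
[2.2.2] NOT false = true
[2.2] true OR true = true
[2] true OR true = true
[root] true AND true = true
Overall: true → issued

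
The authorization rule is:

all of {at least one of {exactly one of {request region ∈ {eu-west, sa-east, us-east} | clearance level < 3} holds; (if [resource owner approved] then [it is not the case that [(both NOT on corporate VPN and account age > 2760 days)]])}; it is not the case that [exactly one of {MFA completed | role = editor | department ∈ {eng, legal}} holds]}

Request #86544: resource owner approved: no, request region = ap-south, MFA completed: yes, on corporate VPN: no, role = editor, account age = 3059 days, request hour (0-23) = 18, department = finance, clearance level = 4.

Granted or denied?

Atomic conditions:
  request region ∈ {eu-west, sa-east, us-east}: ap-south is not in the set → false
  clearance level < 3: 4 < 3 is false
  resource owner approved: no → false
  NOT on corporate VPN: no → true
  account age > 2760 days: 3059 > 2760 is true
  MFA completed: yes → true
  role = editor: editor == editor is true
  department ∈ {eng, legal}: finance is not in the set → false
Combine:
[1.1] exactly-one(false, false) = false
[1.2.2.1] true AND true = true
[1.2.2] NOT true = false
[1.2] false → false (antecedent false ⇒ implication holds) = true
[1] false OR true = true
[2.1] exactly-one(true, true, false) = false
[2] NOT false = true
[root] true AND true = true
Overall: true → granted

Granted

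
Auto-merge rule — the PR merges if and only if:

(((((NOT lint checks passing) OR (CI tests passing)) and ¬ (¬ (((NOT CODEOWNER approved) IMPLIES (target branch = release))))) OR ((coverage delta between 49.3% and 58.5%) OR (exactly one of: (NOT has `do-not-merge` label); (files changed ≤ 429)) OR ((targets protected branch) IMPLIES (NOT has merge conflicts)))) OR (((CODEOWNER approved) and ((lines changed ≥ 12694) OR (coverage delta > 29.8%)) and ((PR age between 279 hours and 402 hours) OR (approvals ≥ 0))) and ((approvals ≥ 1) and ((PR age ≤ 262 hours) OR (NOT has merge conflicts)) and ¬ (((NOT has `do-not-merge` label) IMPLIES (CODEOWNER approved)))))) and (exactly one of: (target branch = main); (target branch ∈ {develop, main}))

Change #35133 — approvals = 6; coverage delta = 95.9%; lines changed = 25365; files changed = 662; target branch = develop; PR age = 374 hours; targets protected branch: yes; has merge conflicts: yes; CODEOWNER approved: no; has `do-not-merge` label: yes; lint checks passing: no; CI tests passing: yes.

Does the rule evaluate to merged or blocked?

Atomic conditions:
  NOT lint checks passing: no → true
  CI tests passing: yes → true
  NOT CODEOWNER approved: no → true
  target branch = release: develop == release is false
  coverage delta between 49.3% and 58.5%: 95.9 in [49.3, 58.5] is false
  NOT has `do-not-merge` label: yes → false
  files changed ≤ 429: 662 ≤ 429 is false
  targets protected branch: yes → true
  NOT has merge conflicts: yes → false
  CODEOWNER approved: no → false
  lines changed ≥ 12694: 25365 ≥ 12694 is true
  coverage delta > 29.8%: 95.9 > 29.8 is true
  PR age between 279 hours and 402 hours: 374 in [279, 402] is true
  approvals ≥ 0: 6 ≥ 0 is true
  approvals ≥ 1: 6 ≥ 1 is true
  PR age ≤ 262 hours: 374 ≤ 262 is false
  target branch = main: develop == main is false
  target branch ∈ {develop, main}: develop is in the set → true
Combine:
[1.1.1.1] true OR true = true
[1.1.1.2.1.1] true → false = false
[1.1.1.2.1] NOT false = true
[1.1.1.2] NOT true = false
[1.1.1] true AND false = false
[1.1.2.2] exactly-one(false, false) = false
[1.1.2.3] true → false = false
[1.1.2] false OR false OR false = false
[1.1] false OR false = false
[1.2.1.2] true OR true = true
[1.2.1.3] true OR true = true
[1.2.1] false AND true AND true = false
[1.2.2.2] false OR false = false
[1.2.2.3.1] false → false (antecedent false ⇒ implication holds) = true
[1.2.2.3] NOT true = false
[1.2.2] true AND false AND false = false
[1.2] false AND false = false
[1] false OR false = false
[2] exactly-one(false, true) = true
[root] false AND true = false
Overall: false → blocked

Blocked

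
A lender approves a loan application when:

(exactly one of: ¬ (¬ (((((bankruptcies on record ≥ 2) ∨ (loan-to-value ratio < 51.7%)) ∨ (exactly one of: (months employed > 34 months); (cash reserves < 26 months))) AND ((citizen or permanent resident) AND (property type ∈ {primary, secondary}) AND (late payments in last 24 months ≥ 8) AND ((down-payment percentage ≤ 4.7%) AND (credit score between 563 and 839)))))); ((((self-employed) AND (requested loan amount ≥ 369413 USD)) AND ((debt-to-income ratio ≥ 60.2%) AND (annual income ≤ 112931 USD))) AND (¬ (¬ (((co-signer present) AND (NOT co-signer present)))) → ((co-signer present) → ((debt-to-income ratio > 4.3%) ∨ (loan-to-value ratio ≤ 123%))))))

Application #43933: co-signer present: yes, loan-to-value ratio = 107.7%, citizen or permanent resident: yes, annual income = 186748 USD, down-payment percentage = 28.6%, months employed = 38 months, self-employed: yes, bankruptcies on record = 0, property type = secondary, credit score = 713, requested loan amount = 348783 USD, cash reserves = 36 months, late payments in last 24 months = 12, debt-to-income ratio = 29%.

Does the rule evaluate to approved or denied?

Denied

Atomic conditions:
  bankruptcies on record ≥ 2: 0 ≥ 2 is false
  loan-to-value ratio < 51.7%: 107.7 < 51.7 is false
  months employed > 34 months: 38 > 34 is true
  cash reserves < 26 months: 36 < 26 is false
  citizen or permanent resident: yes → true
  property type ∈ {primary, secondary}: secondary is in the set → true
  late payments in last 24 months ≥ 8: 12 ≥ 8 is true
  down-payment percentage ≤ 4.7%: 28.6 ≤ 4.7 is false
  credit score between 563 and 839: 713 in [563, 839] is true
  self-employed: yes → true
  requested loan amount ≥ 369413 USD: 348783 ≥ 369413 is false
  debt-to-income ratio ≥ 60.2%: 29 ≥ 60.2 is false
  annual income ≤ 112931 USD: 186748 ≤ 112931 is false
  co-signer present: yes → true
  NOT co-signer present: yes → false
  debt-to-income ratio > 4.3%: 29 > 4.3 is true
  loan-to-value ratio ≤ 123%: 107.7 ≤ 123 is true
Combine:
[1.1.1.1.1] false OR false = false
[1.1.1.1.2] exactly-one(true, false) = true
[1.1.1.1] false OR true = true
[1.1.1.2.4] false AND true = false
[1.1.1.2] true AND true AND true AND false = false
[1.1.1] true AND false = false
[1.1] NOT false = true
[1] NOT true = false
[2.1.1] true AND false = false
[2.1.2] false AND false = false
[2.1] false AND false = false
[2.2.1.1.1] true AND false = false
[2.2.1.1] NOT false = true
[2.2.1] NOT true = false
[2.2.2.2] true OR true = true
[2.2.2] true → true = true
[2.2] false → true (antecedent false ⇒ implication holds) = true
[2] false AND true = false
[root] exactly-one(false, false) = false
Overall: false → denied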